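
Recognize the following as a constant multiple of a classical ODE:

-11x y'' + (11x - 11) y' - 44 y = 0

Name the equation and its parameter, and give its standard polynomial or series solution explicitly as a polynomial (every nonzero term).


All three coefficients share the factor -11; dividing through by -11 gives  x y'' + (1 - x) y' + 4 y = 0.
This matches the Laguerre equation x y'' + (1 - x) y' + n y = 0 with n = 4; the polynomial solution is L_4(x).
With y = sum_k a_k x^k, matching x^k gives (k+1)k a_{k+1} + (k+1) a_{k+1} - k a_k + n a_k = 0, i.e. (k+1)^2 a_{k+1} = (k - n) a_k = (k - 4) a_k. The right side vanishes at k = 4, so the series terminates at degree 4.
Standard normalization L_n(0) = 1 gives a_0 = 1. Work upward with a_{k+1} = (k - 4) a_k / (k+1)^2:
  a_1 = (0 - 4)(1) / 1^2 = -4/1 = -4
  a_2 = (1 - 4)(-4) / 2^2 = 12/4 = 3
  a_3 = (2 - 4)(3) / 3^2 = -6/9 = -2/3
  a_4 = (3 - 4)(-2/3) / 4^2 = (2/3)/16 = 1/24
Hence L_4(x) = x^4/24 - 2 x^3/3 + 3 x^2 - 4 x + 1.

L_4(x); series = x^4/24 - 2 x^3/3 + 3 x^2 - 4 x + 1


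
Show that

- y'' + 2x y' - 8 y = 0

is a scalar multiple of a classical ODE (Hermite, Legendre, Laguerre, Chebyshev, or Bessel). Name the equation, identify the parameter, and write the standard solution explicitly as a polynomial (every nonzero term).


All three coefficients share the factor -1; dividing through by -1 gives  y'' - 2x y' + 8 y = 0.
This matches the Hermite equation y'' - 2x y' + 2n y = 0 with 2n = 8, so n = 4; the polynomial solution is H_4(x).
With y = sum_k a_k x^k, matching x^k gives (k+2)(k+1) a_{k+2} = 2(k - n) a_k = 2(k - 4) a_k. The right side vanishes at k = 4, so the series with the parity of 4 terminates at degree 4.
Standard normalization: leading coefficient of H_n is 2^n, so a_4 = 2^4 = 16. Work downward with a_k = (k+1)(k+2) a_{k+2} / (2(k - n)):
  a_2 = (3)(4)(16) / (2(2 - 4)) = 192/(-4) = -48
  a_0 = (1)(2)(-48) / (2(0 - 4)) = -96/(-8) = 12
Hence H_4(x) = 16 x^4 - 48 x^2 + 12.

H_4(x); series = 16 x^4 - 48 x^2 + 12


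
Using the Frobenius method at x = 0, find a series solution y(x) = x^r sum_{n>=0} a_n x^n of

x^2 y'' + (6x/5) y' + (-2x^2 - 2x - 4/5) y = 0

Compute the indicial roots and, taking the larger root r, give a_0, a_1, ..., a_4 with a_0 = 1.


Write in Frobenius form y'' + (p(x)/x) y' + (q(x)/x^2) y = 0:
  p(x) = 6/5,  q(x) = -2x^2 - 2x - 4/5.
Indicial equation: r(r-1) + (6/5) r + (-4/5) = 0 -> roots r_1 = 4/5, r_2 = -1.
Take r = r_1 = 4/5. Let y(x) = x^r sum_{n>=0} a_n x^n with a_0 = 1.
Substitute y = x^r sum a_n x^n and match x^{r+n}. The recurrence is
  D(n) a_n - 2 a_{n-1} - 2 a_{n-2} = 0,  where D(n) = (r+n)(r+n-1) + (6/5)(r+n) + (-4/5).
  a_n = [2 a_{n-1} + 2 a_{n-2}] / D(n).
Since the indicial polynomial factors as (r - r_1)(r - r_2), D(n) = (r_1 + n - r_1)(r_1 + n - r_2) = n(n + 9/5).
Evaluating step by step (a_0 = 1):
  n = 1: D(1) = 1(1 + 9/5) = 14/5; numerator = 2(1) = 2; a_1 = (2)/(14/5) = 5/7
  n = 2: D(2) = 2(2 + 9/5) = 38/5; numerator = 2(5/7) + 2(1) = 24/7; a_2 = (24/7)/(38/5) = 60/133
  n = 3: D(3) = 3(3 + 9/5) = 72/5; numerator = 2(60/133) + 2(5/7) = 310/133; a_3 = (310/133)/(72/5) = 775/4788
  n = 4: D(4) = 4(4 + 9/5) = 116/5; numerator = 2(775/4788) + 2(60/133) = 2935/2394; a_4 = (2935/2394)/(116/5) = 14675/277704

r = 4/5; a_0 = 1; a_1 = 5/7; a_2 = 60/133; a_3 = 775/4788; a_4 = 14675/277704


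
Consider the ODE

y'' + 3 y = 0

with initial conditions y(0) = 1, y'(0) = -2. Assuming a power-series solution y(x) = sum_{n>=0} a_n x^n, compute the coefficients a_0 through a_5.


Ansatz: y(x) = sum_{n>=0} a_n x^n, so y'(x) = sum_{n>=1} n a_n x^(n-1) and y''(x) = sum_{n>=2} n(n-1) a_n x^(n-2).
Substitute into P(x) y'' + Q(x) y' + R(x) y = 0 with P(x) = 1, Q(x) = 0, R(x) = 3, and match powers of x.
Initial conditions: a_0 = 1, a_1 = -2.
Setting the coefficient of each power of x to zero and solving order by order (substituting the coefficients already found):
  x^0: 2 a_2 + 3 a_0 = 0  ->  2 a_2 = -3 a_0 = -3  ->  a_2 = -3/2
  x^1: 6 a_3 + 3 a_1 = 0  ->  6 a_3 = -3 a_1 = 6  ->  a_3 = 1
  x^2: 12 a_4 + 3 a_2 = 0  ->  12 a_4 = -3 a_2 = 9/2  ->  a_4 = 3/8
  x^3: 20 a_5 + 3 a_3 = 0  ->  20 a_5 = -3 a_3 = -3  ->  a_5 = -3/20
Truncated series: y(x) = 1 - 2 x - (3/2) x^2 + x^3 + (3/8) x^4 - (3/20) x^5 + O(x^6).

a_0 = 1; a_1 = -2; a_2 = -3/2; a_3 = 1; a_4 = 3/8; a_5 = -3/20


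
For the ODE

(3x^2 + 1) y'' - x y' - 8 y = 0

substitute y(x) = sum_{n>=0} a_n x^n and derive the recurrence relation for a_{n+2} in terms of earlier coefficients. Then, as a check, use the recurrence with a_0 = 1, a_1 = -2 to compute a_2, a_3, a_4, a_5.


Substitute y = sum_n a_n x^n.
(1 + 3 x^2) y'' contributes (n+2)(n+1) a_{n+2} + 3 n(n-1) a_n at x^n.
-x y'(x) contributes -n a_n at x^n.
-8 y(x) contributes -8 a_n at x^n.
Matching x^n: (n+2)(n+1) a_{n+2} + (3 n(n-1) - n - 8) a_n = 0.
Thus a_{n+2} = (-3 n(n-1) + n + 8) / ((n+1)(n+2)) * a_n.

Check with a_0 = 1, a_1 = -2 (apply the recurrence for n = 0, 1, 2, 3): a_0 = 1, a_1 = -2, a_2 = 4, a_3 = -3, a_4 = 4/3, a_5 = 21/20.

a_(n+2) = (-3 n(n-1) + n + 8) / ((n+1)(n+2)) * a_n; check: a_0 = 1, a_1 = -2, a_2 = 4, a_3 = -3, a_4 = 4/3, a_5 = 21/20


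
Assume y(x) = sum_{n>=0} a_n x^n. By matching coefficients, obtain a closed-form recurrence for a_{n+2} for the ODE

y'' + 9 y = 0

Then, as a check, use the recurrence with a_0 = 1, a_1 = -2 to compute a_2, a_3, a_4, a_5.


Substitute y = sum_n a_n x^n into y'' + (const) y = 0.
y''(x) = sum_{n>=0} (n+2)(n+1) a_{n+2} x^n.
The ODE becomes sum_n [(n+2)(n+1) a_{n+2} + 9 a_n] x^n = 0.
Setting each coefficient to zero gives the recurrence:
  (n+2)(n+1) a_{n+2} + 9 a_n = 0,
  a_{n+2} = -9 / ((n+1)(n+2)) a_n.

Check with a_0 = 1, a_1 = -2 (apply the recurrence for n = 0, 1, 2, 3): a_0 = 1, a_1 = -2, a_2 = -9/2, a_3 = 3, a_4 = 27/8, a_5 = -27/20.

a_{n+2} = -9/((n+1)(n+2)) * a_n; check: a_0 = 1, a_1 = -2, a_2 = -9/2, a_3 = 3, a_4 = 27/8, a_5 = -27/20


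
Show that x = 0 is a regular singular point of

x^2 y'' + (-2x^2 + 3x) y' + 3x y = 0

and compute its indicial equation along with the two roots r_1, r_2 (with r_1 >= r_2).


Divide by x^2 to reach normal form y'' + P_1(x) y' + P_2(x) y = 0 with P_1(x) = -2 + 3/x and P_2(x) = 3/x.
x = 0 is a singular point because the y'-coefficient -2 + 3/x has a pole at x = 0 and the y-coefficient 3/x has a pole at x = 0.
It is a regular singular point because x P_1(x) = p(x) = 3 - 2x and x^2 P_2(x) = q(x) = 3x are polynomials, hence analytic at x = 0.
p(0) = 3,  q(0) = 0.
Indicial equation: r(r-1) + p(0) r + q(0) = 0, i.e. r^2 + (p(0) - 1) r + q(0) = 0, i.e. r^2 + 2 r = 0.
Discriminant: (2)^2 - 4(0) = 4, so r = (-2 ± 2)/2.
Solving: r_1 = 0, r_2 = -2.

indicial: r^2 + 2 r = 0; roots r_1 = 0, r_2 = -2


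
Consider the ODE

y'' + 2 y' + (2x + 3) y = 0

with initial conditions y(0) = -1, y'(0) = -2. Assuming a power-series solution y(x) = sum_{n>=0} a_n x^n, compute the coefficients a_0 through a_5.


Ansatz: y(x) = sum_{n>=0} a_n x^n, so y'(x) = sum_{n>=1} n a_n x^(n-1) and y''(x) = sum_{n>=2} n(n-1) a_n x^(n-2).
Substitute into P(x) y'' + Q(x) y' + R(x) y = 0 with P(x) = 1, Q(x) = 2, R(x) = 2x + 3, and match powers of x.
Initial conditions: a_0 = -1, a_1 = -2.
Setting the coefficient of each power of x to zero and solving order by order (substituting the coefficients already found):
  x^0: 2 a_2 + 2 a_1 + 3 a_0 = 0  ->  2 a_2 = -2 a_1 - 3 a_0 = 7  ->  a_2 = 7/2
  x^1: 6 a_3 + 4 a_2 + 3 a_1 + 2 a_0 = 0  ->  6 a_3 = -4 a_2 - 3 a_1 - 2 a_0 = -6  ->  a_3 = -1
  x^2: 12 a_4 + 6 a_3 + 3 a_2 + 2 a_1 = 0  ->  12 a_4 = -6 a_3 - 3 a_2 - 2 a_1 = -1/2  ->  a_4 = -1/24
  x^3: 20 a_5 + 8 a_4 + 3 a_3 + 2 a_2 = 0  ->  20 a_5 = -8 a_4 - 3 a_3 - 2 a_2 = -11/3  ->  a_5 = -11/60
Truncated series: y(x) = -1 - 2 x + (7/2) x^2 - x^3 - (1/24) x^4 - (11/60) x^5 + O(x^6).

a_0 = -1; a_1 = -2; a_2 = 7/2; a_3 = -1; a_4 = -1/24; a_5 = -11/60


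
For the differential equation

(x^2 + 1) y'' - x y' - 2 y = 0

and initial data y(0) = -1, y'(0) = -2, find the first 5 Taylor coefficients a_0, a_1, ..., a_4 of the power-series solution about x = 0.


Ansatz: y(x) = sum_{n>=0} a_n x^n, so y'(x) = sum_{n>=1} n a_n x^(n-1) and y''(x) = sum_{n>=2} n(n-1) a_n x^(n-2).
Substitute into P(x) y'' + Q(x) y' + R(x) y = 0 with P(x) = x^2 + 1, Q(x) = -x, R(x) = -2, and match powers of x.
Initial conditions: a_0 = -1, a_1 = -2.
Setting the coefficient of each power of x to zero and solving order by order (substituting the coefficients already found):
  x^0: 2 a_2 - 2 a_0 = 0  ->  2 a_2 = 2 a_0 = -2  ->  a_2 = -1
  x^1: 6 a_3 - 3 a_1 = 0  ->  6 a_3 = 3 a_1 = -6  ->  a_3 = -1
  x^2: 12 a_4 - 2 a_2 = 0  ->  12 a_4 = 2 a_2 = -2  ->  a_4 = -1/6
Truncated series: y(x) = -1 - 2 x - x^2 - x^3 - (1/6) x^4 + O(x^5).

a_0 = -1; a_1 = -2; a_2 = -1; a_3 = -1; a_4 = -1/6


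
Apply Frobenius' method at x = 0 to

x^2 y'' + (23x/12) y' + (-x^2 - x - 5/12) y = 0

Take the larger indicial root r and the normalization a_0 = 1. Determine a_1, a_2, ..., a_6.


Write in Frobenius form y'' + (p(x)/x) y' + (q(x)/x^2) y = 0:
  p(x) = 23/12,  q(x) = -x^2 - x - 5/12.
Indicial equation: r(r-1) + (23/12) r + (-5/12) = 0 -> roots r_1 = 1/3, r_2 = -5/4.
Take r = r_1 = 1/3. Let y(x) = x^r sum_{n>=0} a_n x^n with a_0 = 1.
Substitute y = x^r sum a_n x^n and match x^{r+n}. The recurrence is
  D(n) a_n - 1 a_{n-1} - 1 a_{n-2} = 0,  where D(n) = (r+n)(r+n-1) + (23/12)(r+n) + (-5/12).
  a_n = [1 a_{n-1} + 1 a_{n-2}] / D(n).
Since the indicial polynomial factors as (r - r_1)(r - r_2), D(n) = (r_1 + n - r_1)(r_1 + n - r_2) = n(n + 19/12).
Evaluating step by step (a_0 = 1):
  n = 1: D(1) = 1(1 + 19/12) = 31/12; numerator = 1(1) = 1; a_1 = (1)/(31/12) = 12/31
  n = 2: D(2) = 2(2 + 19/12) = 43/6; numerator = 1(12/31) + 1(1) = 43/31; a_2 = (43/31)/(43/6) = 6/31
  n = 3: D(3) = 3(3 + 19/12) = 55/4; numerator = 1(6/31) + 1(12/31) = 18/31; a_3 = (18/31)/(55/4) = 72/1705
  n = 4: D(4) = 4(4 + 19/12) = 67/3; numerator = 1(72/1705) + 1(6/31) = 402/1705; a_4 = (402/1705)/(67/3) = 18/1705
  n = 5: D(5) = 5(5 + 19/12) = 395/12; numerator = 1(18/1705) + 1(72/1705) = 18/341; a_5 = (18/341)/(395/12) = 216/134695
  n = 6: D(6) = 6(6 + 19/12) = 91/2; numerator = 1(216/134695) + 1(18/1705) = 1638/134695; a_6 = (1638/134695)/(91/2) = 36/134695

r = 1/3; a_0 = 1; a_1 = 12/31; a_2 = 6/31; a_3 = 72/1705; a_4 = 18/1705; a_5 = 216/134695; a_6 = 36/134695


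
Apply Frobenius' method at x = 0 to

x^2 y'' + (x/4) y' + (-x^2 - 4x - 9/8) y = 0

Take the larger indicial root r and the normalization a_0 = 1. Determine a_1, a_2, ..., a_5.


Write in Frobenius form y'' + (p(x)/x) y' + (q(x)/x^2) y = 0:
  p(x) = 1/4,  q(x) = -x^2 - 4x - 9/8.
Indicial equation: r(r-1) + (1/4) r + (-9/8) = 0 -> roots r_1 = 3/2, r_2 = -3/4.
Take r = r_1 = 3/2. Let y(x) = x^r sum_{n>=0} a_n x^n with a_0 = 1.
Substitute y = x^r sum a_n x^n and match x^{r+n}. The recurrence is
  D(n) a_n - 4 a_{n-1} - 1 a_{n-2} = 0,  where D(n) = (r+n)(r+n-1) + (1/4)(r+n) + (-9/8).
  a_n = [4 a_{n-1} + 1 a_{n-2}] / D(n).
Since the indicial polynomial factors as (r - r_1)(r - r_2), D(n) = (r_1 + n - r_1)(r_1 + n - r_2) = n(n + 9/4).
Evaluating step by step (a_0 = 1):
  n = 1: D(1) = 1(1 + 9/4) = 13/4; numerator = 4(1) = 4; a_1 = (4)/(13/4) = 16/13
  n = 2: D(2) = 2(2 + 9/4) = 17/2; numerator = 4(16/13) + 1(1) = 77/13; a_2 = (77/13)/(17/2) = 154/221
  n = 3: D(3) = 3(3 + 9/4) = 63/4; numerator = 4(154/221) + 1(16/13) = 888/221; a_3 = (888/221)/(63/4) = 1184/4641
  n = 4: D(4) = 4(4 + 9/4) = 25; numerator = 4(1184/4641) + 1(154/221) = 7970/4641; a_4 = (7970/4641)/(25) = 1594/23205
  n = 5: D(5) = 5(5 + 9/4) = 145/4; numerator = 4(1594/23205) + 1(1184/4641) = 12296/23205; a_5 = (12296/23205)/(145/4) = 1696/116025

r = 3/2; a_0 = 1; a_1 = 16/13; a_2 = 154/221; a_3 = 1184/4641; a_4 = 1594/23205; a_5 = 1696/116025


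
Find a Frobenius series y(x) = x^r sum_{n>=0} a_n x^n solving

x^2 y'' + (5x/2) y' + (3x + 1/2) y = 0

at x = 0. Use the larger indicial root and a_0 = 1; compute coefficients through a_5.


Write in Frobenius form y'' + (p(x)/x) y' + (q(x)/x^2) y = 0:
  p(x) = 5/2,  q(x) = 3x + 1/2.
Indicial equation: r(r-1) + (5/2) r + (1/2) = 0 -> roots r_1 = -1/2, r_2 = -1.
Take r = r_1 = -1/2. Let y(x) = x^r sum_{n>=0} a_n x^n with a_0 = 1.
Substitute y = x^r sum a_n x^n and match x^{r+n}. The recurrence is
  D(n) a_n + 3 a_{n-1} = 0,  where D(n) = (r+n)(r+n-1) + (5/2)(r+n) + (1/2).
  a_n = -3 / D(n) * a_{n-1}.
Since the indicial polynomial factors as (r - r_1)(r - r_2), D(n) = (r_1 + n - r_1)(r_1 + n - r_2) = n(n + 1/2).
Evaluating step by step (a_0 = 1):
  n = 1: D(1) = 1(1 + 1/2) = 3/2; numerator = -3(1) = -3; a_1 = (-3)/(3/2) = -2
  n = 2: D(2) = 2(2 + 1/2) = 5; numerator = -3(-2) = 6; a_2 = (6)/(5) = 6/5
  n = 3: D(3) = 3(3 + 1/2) = 21/2; numerator = -3(6/5) = -18/5; a_3 = (-18/5)/(21/2) = -12/35
  n = 4: D(4) = 4(4 + 1/2) = 18; numerator = -3(-12/35) = 36/35; a_4 = (36/35)/(18) = 2/35
  n = 5: D(5) = 5(5 + 1/2) = 55/2; numerator = -3(2/35) = -6/35; a_5 = (-6/35)/(55/2) = -12/1925

r = -1/2; a_0 = 1; a_1 = -2; a_2 = 6/5; a_3 = -12/35; a_4 = 2/35; a_5 = -12/1925


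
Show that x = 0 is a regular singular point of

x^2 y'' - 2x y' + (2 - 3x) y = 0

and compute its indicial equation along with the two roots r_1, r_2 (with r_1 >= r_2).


Divide by x^2 to reach normal form y'' + P_1(x) y' + P_2(x) y = 0 with P_1(x) = -2/x and P_2(x) = -3/x + 2/x^2.
x = 0 is a singular point because the y'-coefficient -2/x has a pole at x = 0 and the y-coefficient -3/x + 2/x^2 has a pole at x = 0.
It is a regular singular point because x P_1(x) = p(x) = -2 and x^2 P_2(x) = q(x) = 2 - 3x are polynomials, hence analytic at x = 0.
p(0) = -2,  q(0) = 2.
Indicial equation: r(r-1) + p(0) r + q(0) = 0, i.e. r^2 + (p(0) - 1) r + q(0) = 0, i.e. r^2 - 3 r + 2 = 0.
Discriminant: (-3)^2 - 4(2) = 1, so r = (3 ± 1)/2.
Solving: r_1 = 2, r_2 = 1.

indicial: r^2 - 3 r + 2 = 0; roots r_1 = 2, r_2 = 1


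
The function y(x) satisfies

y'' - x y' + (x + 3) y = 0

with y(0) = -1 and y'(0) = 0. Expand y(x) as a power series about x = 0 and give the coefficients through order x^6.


Ansatz: y(x) = sum_{n>=0} a_n x^n, so y'(x) = sum_{n>=1} n a_n x^(n-1) and y''(x) = sum_{n>=2} n(n-1) a_n x^(n-2).
Substitute into P(x) y'' + Q(x) y' + R(x) y = 0 with P(x) = 1, Q(x) = -x, R(x) = x + 3, and match powers of x.
Initial conditions: a_0 = -1, a_1 = 0.
Setting the coefficient of each power of x to zero and solving order by order (substituting the coefficients already found):
  x^0: 2 a_2 + 3 a_0 = 0  ->  2 a_2 = -3 a_0 = 3  ->  a_2 = 3/2
  x^1: 6 a_3 + 2 a_1 + a_0 = 0  ->  6 a_3 = -2 a_1 - a_0 = 1  ->  a_3 = 1/6
  x^2: 12 a_4 + a_2 + a_1 = 0  ->  12 a_4 = -a_2 - a_1 = -3/2  ->  a_4 = -1/8
  x^3: 20 a_5 + a_2 = 0  ->  20 a_5 = -a_2 = -3/2  ->  a_5 = -3/40
  x^4: 30 a_6 - a_4 + a_3 = 0  ->  30 a_6 = a_4 - a_3 = -7/24  ->  a_6 = -7/720
Truncated series: y(x) = -1 + (3/2) x^2 + (1/6) x^3 - (1/8) x^4 - (3/40) x^5 - (7/720) x^6 + O(x^7).

a_0 = -1; a_1 = 0; a_2 = 3/2; a_3 = 1/6; a_4 = -1/8; a_5 = -3/40; a_6 = -7/720


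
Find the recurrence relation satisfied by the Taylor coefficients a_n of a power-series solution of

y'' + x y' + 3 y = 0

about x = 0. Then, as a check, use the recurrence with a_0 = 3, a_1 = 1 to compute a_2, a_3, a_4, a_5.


Substitute y = sum_n a_n x^n.
y''(x) has coefficient (n+2)(n+1) a_{n+2} at x^n;
x y'(x) has coefficient n a_n at x^n (shift);
3 y(x) has coefficient 3 a_n at x^n.
Matching x^n: (n+2)(n+1) a_{n+2} + (n + 3) a_n = 0.
Thus a_{n+2} = (-n - 3) / ((n+1)(n+2)) * a_n.

Check with a_0 = 3, a_1 = 1 (apply the recurrence for n = 0, 1, 2, 3): a_0 = 3, a_1 = 1, a_2 = -9/2, a_3 = -2/3, a_4 = 15/8, a_5 = 1/5.

a_(n+2) = (-n - 3) / ((n+1)(n+2)) * a_n; check: a_0 = 3, a_1 = 1, a_2 = -9/2, a_3 = -2/3, a_4 = 15/8, a_5 = 1/5


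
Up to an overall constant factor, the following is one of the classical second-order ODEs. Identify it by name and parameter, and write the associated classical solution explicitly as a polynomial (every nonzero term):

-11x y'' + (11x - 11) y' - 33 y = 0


All three coefficients share the factor -11; dividing through by -11 gives  x y'' + (1 - x) y' + 3 y = 0.
This matches the Laguerre equation x y'' + (1 - x) y' + n y = 0 with n = 3; the polynomial solution is L_3(x).
With y = sum_k a_k x^k, matching x^k gives (k+1)k a_{k+1} + (k+1) a_{k+1} - k a_k + n a_k = 0, i.e. (k+1)^2 a_{k+1} = (k - n) a_k = (k - 3) a_k. The right side vanishes at k = 3, so the series terminates at degree 3.
Standard normalization L_n(0) = 1 gives a_0 = 1. Work upward with a_{k+1} = (k - 3) a_k / (k+1)^2:
  a_1 = (0 - 3)(1) / 1^2 = -3/1 = -3
  a_2 = (1 - 3)(-3) / 2^2 = 6/4 = 3/2
  a_3 = (2 - 3)(3/2) / 3^2 = (-3/2)/9 = -1/6
Hence L_3(x) = -x^3/6 + 3 x^2/2 - 3 x + 1.

L_3(x); series = -x^3/6 + 3 x^2/2 - 3 x + 1


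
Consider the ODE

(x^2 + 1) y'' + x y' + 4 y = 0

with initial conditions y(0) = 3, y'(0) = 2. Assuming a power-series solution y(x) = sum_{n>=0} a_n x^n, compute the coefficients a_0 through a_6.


Ansatz: y(x) = sum_{n>=0} a_n x^n, so y'(x) = sum_{n>=1} n a_n x^(n-1) and y''(x) = sum_{n>=2} n(n-1) a_n x^(n-2).
Substitute into P(x) y'' + Q(x) y' + R(x) y = 0 with P(x) = x^2 + 1, Q(x) = x, R(x) = 4, and match powers of x.
Initial conditions: a_0 = 3, a_1 = 2.
Setting the coefficient of each power of x to zero and solving order by order (substituting the coefficients already found):
  x^0: 2 a_2 + 4 a_0 = 0  ->  2 a_2 = -4 a_0 = -12  ->  a_2 = -6
  x^1: 6 a_3 + 5 a_1 = 0  ->  6 a_3 = -5 a_1 = -10  ->  a_3 = -5/3
  x^2: 12 a_4 + 8 a_2 = 0  ->  12 a_4 = -8 a_2 = 48  ->  a_4 = 4
  x^3: 20 a_5 + 13 a_3 = 0  ->  20 a_5 = -13 a_3 = 65/3  ->  a_5 = 13/12
  x^4: 30 a_6 + 20 a_4 = 0  ->  30 a_6 = -20 a_4 = -80  ->  a_6 = -8/3
Truncated series: y(x) = 3 + 2 x - 6 x^2 - (5/3) x^3 + 4 x^4 + (13/12) x^5 - (8/3) x^6 + O(x^7).

a_0 = 3; a_1 = 2; a_2 = -6; a_3 = -5/3; a_4 = 4; a_5 = 13/12; a_6 = -8/3


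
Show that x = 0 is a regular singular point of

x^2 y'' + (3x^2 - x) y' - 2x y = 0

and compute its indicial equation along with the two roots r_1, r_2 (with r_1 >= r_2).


Divide by x^2 to reach normal form y'' + P_1(x) y' + P_2(x) y = 0 with P_1(x) = 3 - 1/x and P_2(x) = -2/x.
x = 0 is a singular point because the y'-coefficient 3 - 1/x has a pole at x = 0 and the y-coefficient -2/x has a pole at x = 0.
It is a regular singular point because x P_1(x) = p(x) = 3x - 1 and x^2 P_2(x) = q(x) = -2x are polynomials, hence analytic at x = 0.
p(0) = -1,  q(0) = 0.
Indicial equation: r(r-1) + p(0) r + q(0) = 0, i.e. r^2 + (p(0) - 1) r + q(0) = 0, i.e. r^2 - 2 r = 0.
Discriminant: (-2)^2 - 4(0) = 4, so r = (2 ± 2)/2.
Solving: r_1 = 2, r_2 = 0.

indicial: r^2 - 2 r = 0; roots r_1 = 2, r_2 = 0


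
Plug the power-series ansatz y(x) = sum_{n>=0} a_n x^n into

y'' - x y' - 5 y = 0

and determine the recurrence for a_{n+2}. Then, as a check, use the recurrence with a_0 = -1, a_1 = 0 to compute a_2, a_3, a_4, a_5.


Substitute y = sum_n a_n x^n.
y''(x) has coefficient (n+2)(n+1) a_{n+2} at x^n;
-x y'(x) has coefficient -n a_n at x^n (shift);
-5 y(x) has coefficient -5 a_n at x^n.
Matching x^n: (n+2)(n+1) a_{n+2} + (-n - 5) a_n = 0.
Thus a_{n+2} = (n + 5) / ((n+1)(n+2)) * a_n.

Check with a_0 = -1, a_1 = 0 (apply the recurrence for n = 0, 1, 2, 3): a_0 = -1, a_1 = 0, a_2 = -5/2, a_3 = 0, a_4 = -35/24, a_5 = 0.

a_(n+2) = (n + 5) / ((n+1)(n+2)) * a_n; check: a_0 = -1, a_1 = 0, a_2 = -5/2, a_3 = 0, a_4 = -35/24, a_5 = 0


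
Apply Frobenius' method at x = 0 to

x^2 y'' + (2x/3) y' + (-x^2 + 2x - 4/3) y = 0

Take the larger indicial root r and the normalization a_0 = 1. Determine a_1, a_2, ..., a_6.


Write in Frobenius form y'' + (p(x)/x) y' + (q(x)/x^2) y = 0:
  p(x) = 2/3,  q(x) = -x^2 + 2x - 4/3.
Indicial equation: r(r-1) + (2/3) r + (-4/3) = 0 -> roots r_1 = 4/3, r_2 = -1.
Take r = r_1 = 4/3. Let y(x) = x^r sum_{n>=0} a_n x^n with a_0 = 1.
Substitute y = x^r sum a_n x^n and match x^{r+n}. The recurrence is
  D(n) a_n + 2 a_{n-1} - 1 a_{n-2} = 0,  where D(n) = (r+n)(r+n-1) + (2/3)(r+n) + (-4/3).
  a_n = [-2 a_{n-1} + 1 a_{n-2}] / D(n).
Since the indicial polynomial factors as (r - r_1)(r - r_2), D(n) = (r_1 + n - r_1)(r_1 + n - r_2) = n(n + 7/3).
Evaluating step by step (a_0 = 1):
  n = 1: D(1) = 1(1 + 7/3) = 10/3; numerator = -2(1) = -2; a_1 = (-2)/(10/3) = -3/5
  n = 2: D(2) = 2(2 + 7/3) = 26/3; numerator = -2(-3/5) + 1(1) = 11/5; a_2 = (11/5)/(26/3) = 33/130
  n = 3: D(3) = 3(3 + 7/3) = 16; numerator = -2(33/130) + 1(-3/5) = -72/65; a_3 = (-72/65)/(16) = -9/130
  n = 4: D(4) = 4(4 + 7/3) = 76/3; numerator = -2(-9/130) + 1(33/130) = 51/130; a_4 = (51/130)/(76/3) = 153/9880
  n = 5: D(5) = 5(5 + 7/3) = 110/3; numerator = -2(153/9880) + 1(-9/130) = -99/988; a_5 = (-99/988)/(110/3) = -27/9880
  n = 6: D(6) = 6(6 + 7/3) = 50; numerator = -2(-27/9880) + 1(153/9880) = 207/9880; a_6 = (207/9880)/(50) = 207/494000

r = 4/3; a_0 = 1; a_1 = -3/5; a_2 = 33/130; a_3 = -9/130; a_4 = 153/9880; a_5 = -27/9880; a_6 = 207/494000


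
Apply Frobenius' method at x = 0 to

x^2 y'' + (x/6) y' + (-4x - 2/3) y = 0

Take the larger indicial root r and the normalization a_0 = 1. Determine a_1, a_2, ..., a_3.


Write in Frobenius form y'' + (p(x)/x) y' + (q(x)/x^2) y = 0:
  p(x) = 1/6,  q(x) = -4x - 2/3.
Indicial equation: r(r-1) + (1/6) r + (-2/3) = 0 -> roots r_1 = 4/3, r_2 = -1/2.
Take r = r_1 = 4/3. Let y(x) = x^r sum_{n>=0} a_n x^n with a_0 = 1.
Substitute y = x^r sum a_n x^n and match x^{r+n}. The recurrence is
  D(n) a_n - 4 a_{n-1} = 0,  where D(n) = (r+n)(r+n-1) + (1/6)(r+n) + (-2/3).
  a_n = 4 / D(n) * a_{n-1}.
Since the indicial polynomial factors as (r - r_1)(r - r_2), D(n) = (r_1 + n - r_1)(r_1 + n - r_2) = n(n + 11/6).
Evaluating step by step (a_0 = 1):
  n = 1: D(1) = 1(1 + 11/6) = 17/6; numerator = 4(1) = 4; a_1 = (4)/(17/6) = 24/17
  n = 2: D(2) = 2(2 + 11/6) = 23/3; numerator = 4(24/17) = 96/17; a_2 = (96/17)/(23/3) = 288/391
  n = 3: D(3) = 3(3 + 11/6) = 29/2; numerator = 4(288/391) = 1152/391; a_3 = (1152/391)/(29/2) = 2304/11339

r = 4/3; a_0 = 1; a_1 = 24/17; a_2 = 288/391; a_3 = 2304/11339


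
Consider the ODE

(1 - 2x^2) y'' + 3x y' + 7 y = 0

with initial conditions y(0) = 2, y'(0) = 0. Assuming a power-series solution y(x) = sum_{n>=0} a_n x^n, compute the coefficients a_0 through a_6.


Ansatz: y(x) = sum_{n>=0} a_n x^n, so y'(x) = sum_{n>=1} n a_n x^(n-1) and y''(x) = sum_{n>=2} n(n-1) a_n x^(n-2).
Substitute into P(x) y'' + Q(x) y' + R(x) y = 0 with P(x) = 1 - 2x^2, Q(x) = 3x, R(x) = 7, and match powers of x.
Initial conditions: a_0 = 2, a_1 = 0.
Setting the coefficient of each power of x to zero and solving order by order (substituting the coefficients already found):
  x^0: 2 a_2 + 7 a_0 = 0  ->  2 a_2 = -7 a_0 = -14  ->  a_2 = -7
  x^1: 6 a_3 + 10 a_1 = 0  ->  6 a_3 = -10 a_1 = 0  ->  a_3 = 0
  x^2: 12 a_4 + 9 a_2 = 0  ->  12 a_4 = -9 a_2 = 63  ->  a_4 = 21/4
  x^3: 20 a_5 + 4 a_3 = 0  ->  20 a_5 = -4 a_3 = 0  ->  a_5 = 0
  x^4: 30 a_6 - 5 a_4 = 0  ->  30 a_6 = 5 a_4 = 105/4  ->  a_6 = 7/8
Truncated series: y(x) = 2 - 7 x^2 + (21/4) x^4 + (7/8) x^6 + O(x^7).

a_0 = 2; a_1 = 0; a_2 = -7; a_3 = 0; a_4 = 21/4; a_5 = 0; a_6 = 7/8


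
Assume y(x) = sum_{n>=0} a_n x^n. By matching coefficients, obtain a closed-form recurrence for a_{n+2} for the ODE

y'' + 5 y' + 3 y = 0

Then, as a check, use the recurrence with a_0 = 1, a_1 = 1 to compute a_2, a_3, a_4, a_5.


Substitute y = sum_n a_n x^n.
y''(x) has coefficient (n+2)(n+1) a_{n+2} at x^n;
5 y'(x) has coefficient 5 (n+1) a_{n+1} at x^n;
3 y(x) has coefficient 3 a_n at x^n.
Matching x^n: (n+2)(n+1) a_{n+2} + 5 (n+1) a_{n+1} + 3 a_n = 0.
Thus a_{n+2} = [-5 (n+1) a_{n+1} - 3 a_n] / ((n+1)(n+2)).

Check with a_0 = 1, a_1 = 1 (apply the recurrence for n = 0, 1, 2, 3): a_0 = 1, a_1 = 1, a_2 = -4, a_3 = 37/6, a_4 = -161/24, a_5 = 347/60.

a_(n+2) = [-5 (n+1) a_(n+1) - 3 a_n] / ((n+1)(n+2)); check: a_0 = 1, a_1 = 1, a_2 = -4, a_3 = 37/6, a_4 = -161/24, a_5 = 347/60


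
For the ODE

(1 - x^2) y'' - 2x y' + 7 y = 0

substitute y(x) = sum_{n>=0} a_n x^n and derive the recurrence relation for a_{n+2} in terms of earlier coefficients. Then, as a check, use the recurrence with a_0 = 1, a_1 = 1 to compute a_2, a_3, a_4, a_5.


Substitute y = sum_n a_n x^n.
(1 - 1 x^2) y'' contributes (n+2)(n+1) a_{n+2} - n(n-1) a_n at x^n.
-2 x y'(x) contributes -2 n a_n at x^n.
7 y(x) contributes 7 a_n at x^n.
Matching x^n: (n+2)(n+1) a_{n+2} + (-n(n-1) - 2 n + 7) a_n = 0.
Thus a_{n+2} = (n(n-1) + 2 n - 7) / ((n+1)(n+2)) * a_n.

Check with a_0 = 1, a_1 = 1 (apply the recurrence for n = 0, 1, 2, 3): a_0 = 1, a_1 = 1, a_2 = -7/2, a_3 = -5/6, a_4 = 7/24, a_5 = -5/24.

a_(n+2) = (n(n-1) + 2 n - 7) / ((n+1)(n+2)) * a_n; check: a_0 = 1, a_1 = 1, a_2 = -7/2, a_3 = -5/6, a_4 = 7/24, a_5 = -5/24


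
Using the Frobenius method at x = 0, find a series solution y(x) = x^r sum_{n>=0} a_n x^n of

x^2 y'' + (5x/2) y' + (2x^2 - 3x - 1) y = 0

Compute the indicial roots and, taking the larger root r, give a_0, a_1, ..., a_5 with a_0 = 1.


Write in Frobenius form y'' + (p(x)/x) y' + (q(x)/x^2) y = 0:
  p(x) = 5/2,  q(x) = 2x^2 - 3x - 1.
Indicial equation: r(r-1) + (5/2) r + (-1) = 0 -> roots r_1 = 1/2, r_2 = -2.
Take r = r_1 = 1/2. Let y(x) = x^r sum_{n>=0} a_n x^n with a_0 = 1.
Substitute y = x^r sum a_n x^n and match x^{r+n}. The recurrence is
  D(n) a_n - 3 a_{n-1} + 2 a_{n-2} = 0,  where D(n) = (r+n)(r+n-1) + (5/2)(r+n) + (-1).
  a_n = [3 a_{n-1} - 2 a_{n-2}] / D(n).
Since the indicial polynomial factors as (r - r_1)(r - r_2), D(n) = (r_1 + n - r_1)(r_1 + n - r_2) = n(n + 5/2).
Evaluating step by step (a_0 = 1):
  n = 1: D(1) = 1(1 + 5/2) = 7/2; numerator = 3(1) = 3; a_1 = (3)/(7/2) = 6/7
  n = 2: D(2) = 2(2 + 5/2) = 9; numerator = 3(6/7) - 2(1) = 4/7; a_2 = (4/7)/(9) = 4/63
  n = 3: D(3) = 3(3 + 5/2) = 33/2; numerator = 3(4/63) - 2(6/7) = -32/21; a_3 = (-32/21)/(33/2) = -64/693
  n = 4: D(4) = 4(4 + 5/2) = 26; numerator = 3(-64/693) - 2(4/63) = -40/99; a_4 = (-40/99)/(26) = -20/1287
  n = 5: D(5) = 5(5 + 5/2) = 75/2; numerator = 3(-20/1287) - 2(-64/693) = 1244/9009; a_5 = (1244/9009)/(75/2) = 2488/675675

r = 1/2; a_0 = 1; a_1 = 6/7; a_2 = 4/63; a_3 = -64/693; a_4 = -20/1287; a_5 = 2488/675675


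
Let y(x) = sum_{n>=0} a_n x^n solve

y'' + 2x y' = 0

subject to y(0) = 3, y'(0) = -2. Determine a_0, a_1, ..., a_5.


Ansatz: y(x) = sum_{n>=0} a_n x^n, so y'(x) = sum_{n>=1} n a_n x^(n-1) and y''(x) = sum_{n>=2} n(n-1) a_n x^(n-2).
Substitute into P(x) y'' + Q(x) y' + R(x) y = 0 with P(x) = 1, Q(x) = 2x, R(x) = 0, and match powers of x.
Initial conditions: a_0 = 3, a_1 = -2.
Setting the coefficient of each power of x to zero and solving order by order (substituting the coefficients already found):
  x^0: 2 a_2 = 0  ->  a_2 = 0
  x^1: 6 a_3 + 2 a_1 = 0  ->  6 a_3 = -2 a_1 = 4  ->  a_3 = 2/3
  x^2: 12 a_4 + 4 a_2 = 0  ->  12 a_4 = -4 a_2 = 0  ->  a_4 = 0
  x^3: 20 a_5 + 6 a_3 = 0  ->  20 a_5 = -6 a_3 = -4  ->  a_5 = -1/5
Truncated series: y(x) = 3 - 2 x + (2/3) x^3 - (1/5) x^5 + O(x^6).

a_0 = 3; a_1 = -2; a_2 = 0; a_3 = 2/3; a_4 = 0; a_5 = -1/5


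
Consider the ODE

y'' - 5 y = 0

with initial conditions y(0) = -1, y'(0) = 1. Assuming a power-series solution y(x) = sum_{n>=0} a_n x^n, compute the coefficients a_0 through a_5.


Ansatz: y(x) = sum_{n>=0} a_n x^n, so y'(x) = sum_{n>=1} n a_n x^(n-1) and y''(x) = sum_{n>=2} n(n-1) a_n x^(n-2).
Substitute into P(x) y'' + Q(x) y' + R(x) y = 0 with P(x) = 1, Q(x) = 0, R(x) = -5, and match powers of x.
Initial conditions: a_0 = -1, a_1 = 1.
Setting the coefficient of each power of x to zero and solving order by order (substituting the coefficients already found):
  x^0: 2 a_2 - 5 a_0 = 0  ->  2 a_2 = 5 a_0 = -5  ->  a_2 = -5/2
  x^1: 6 a_3 - 5 a_1 = 0  ->  6 a_3 = 5 a_1 = 5  ->  a_3 = 5/6
  x^2: 12 a_4 - 5 a_2 = 0  ->  12 a_4 = 5 a_2 = -25/2  ->  a_4 = -25/24
  x^3: 20 a_5 - 5 a_3 = 0  ->  20 a_5 = 5 a_3 = 25/6  ->  a_5 = 5/24
Truncated series: y(x) = -1 + x - (5/2) x^2 + (5/6) x^3 - (25/24) x^4 + (5/24) x^5 + O(x^6).

a_0 = -1; a_1 = 1; a_2 = -5/2; a_3 = 5/6; a_4 = -25/24; a_5 = 5/24


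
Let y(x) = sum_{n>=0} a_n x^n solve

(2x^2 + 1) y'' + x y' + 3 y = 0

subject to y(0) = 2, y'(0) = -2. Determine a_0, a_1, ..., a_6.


Ansatz: y(x) = sum_{n>=0} a_n x^n, so y'(x) = sum_{n>=1} n a_n x^(n-1) and y''(x) = sum_{n>=2} n(n-1) a_n x^(n-2).
Substitute into P(x) y'' + Q(x) y' + R(x) y = 0 with P(x) = 2x^2 + 1, Q(x) = x, R(x) = 3, and match powers of x.
Initial conditions: a_0 = 2, a_1 = -2.
Setting the coefficient of each power of x to zero and solving order by order (substituting the coefficients already found):
  x^0: 2 a_2 + 3 a_0 = 0  ->  2 a_2 = -3 a_0 = -6  ->  a_2 = -3
  x^1: 6 a_3 + 4 a_1 = 0  ->  6 a_3 = -4 a_1 = 8  ->  a_3 = 4/3
  x^2: 12 a_4 + 9 a_2 = 0  ->  12 a_4 = -9 a_2 = 27  ->  a_4 = 9/4
  x^3: 20 a_5 + 18 a_3 = 0  ->  20 a_5 = -18 a_3 = -24  ->  a_5 = -6/5
  x^4: 30 a_6 + 31 a_4 = 0  ->  30 a_6 = -31 a_4 = -279/4  ->  a_6 = -93/40
Truncated series: y(x) = 2 - 2 x - 3 x^2 + (4/3) x^3 + (9/4) x^4 - (6/5) x^5 - (93/40) x^6 + O(x^7).

a_0 = 2; a_1 = -2; a_2 = -3; a_3 = 4/3; a_4 = 9/4; a_5 = -6/5; a_6 = -93/40


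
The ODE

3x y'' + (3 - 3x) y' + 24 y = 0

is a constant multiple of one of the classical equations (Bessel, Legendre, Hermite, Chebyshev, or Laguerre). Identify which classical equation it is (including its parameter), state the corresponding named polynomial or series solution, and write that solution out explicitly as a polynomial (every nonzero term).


All three coefficients share the factor 3; dividing through by 3 gives  x y'' + (1 - x) y' + 8 y = 0.
This matches the Laguerre equation x y'' + (1 - x) y' + n y = 0 with n = 8; the polynomial solution is L_8(x).
With y = sum_k a_k x^k, matching x^k gives (k+1)k a_{k+1} + (k+1) a_{k+1} - k a_k + n a_k = 0, i.e. (k+1)^2 a_{k+1} = (k - n) a_k = (k - 8) a_k. The right side vanishes at k = 8, so the series terminates at degree 8.
Standard normalization L_n(0) = 1 gives a_0 = 1. Work upward with a_{k+1} = (k - 8) a_k / (k+1)^2:
  a_1 = (0 - 8)(1) / 1^2 = -8/1 = -8
  a_2 = (1 - 8)(-8) / 2^2 = 56/4 = 14
  a_3 = (2 - 8)(14) / 3^2 = -84/9 = -28/3
  a_4 = (3 - 8)(-28/3) / 4^2 = (140/3)/16 = 35/12
  a_5 = (4 - 8)(35/12) / 5^2 = (-35/3)/25 = -7/15
  a_6 = (5 - 8)(-7/15) / 6^2 = (7/5)/36 = 7/180
  a_7 = (6 - 8)(7/180) / 7^2 = (-7/90)/49 = -1/630
  a_8 = (7 - 8)(-1/630) / 8^2 = (1/630)/64 = 1/40320
Hence L_8(x) = x^8/40320 - x^7/630 + 7 x^6/180 - 7 x^5/15 + 35 x^4/12 - 28 x^3/3 + 14 x^2 - 8 x + 1.

L_8(x); series = x^8/40320 - x^7/630 + 7 x^6/180 - 7 x^5/15 + 35 x^4/12 - 28 x^3/3 + 14 x^2 - 8 x + 1


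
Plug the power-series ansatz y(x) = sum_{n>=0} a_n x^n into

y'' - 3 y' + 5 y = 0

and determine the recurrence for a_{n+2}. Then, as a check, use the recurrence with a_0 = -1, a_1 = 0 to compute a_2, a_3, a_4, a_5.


Substitute y = sum_n a_n x^n.
y''(x) has coefficient (n+2)(n+1) a_{n+2} at x^n;
-3 y'(x) has coefficient -3 (n+1) a_{n+1} at x^n;
5 y(x) has coefficient 5 a_n at x^n.
Matching x^n: (n+2)(n+1) a_{n+2} - 3 (n+1) a_{n+1} + 5 a_n = 0.
Thus a_{n+2} = [3 (n+1) a_{n+1} - 5 a_n] / ((n+1)(n+2)).

Check with a_0 = -1, a_1 = 0 (apply the recurrence for n = 0, 1, 2, 3): a_0 = -1, a_1 = 0, a_2 = 5/2, a_3 = 5/2, a_4 = 5/6, a_5 = -1/8.

a_(n+2) = [3 (n+1) a_(n+1) - 5 a_n] / ((n+1)(n+2)); check: a_0 = -1, a_1 = 0, a_2 = 5/2, a_3 = 5/2, a_4 = 5/6, a_5 = -1/8


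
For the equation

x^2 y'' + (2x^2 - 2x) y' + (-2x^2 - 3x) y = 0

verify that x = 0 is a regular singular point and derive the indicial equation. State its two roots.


Divide by x^2 to reach normal form y'' + P_1(x) y' + P_2(x) y = 0 with P_1(x) = 2 - 2/x and P_2(x) = -2 - 3/x.
x = 0 is a singular point because the y'-coefficient 2 - 2/x has a pole at x = 0 and the y-coefficient -2 - 3/x has a pole at x = 0.
It is a regular singular point because x P_1(x) = p(x) = 2x - 2 and x^2 P_2(x) = q(x) = -2x^2 - 3x are polynomials, hence analytic at x = 0.
p(0) = -2,  q(0) = 0.
Indicial equation: r(r-1) + p(0) r + q(0) = 0, i.e. r^2 + (p(0) - 1) r + q(0) = 0, i.e. r^2 - 3 r = 0.
Discriminant: (-3)^2 - 4(0) = 9, so r = (3 ± 3)/2.
Solving: r_1 = 3, r_2 = 0.

indicial: r^2 - 3 r = 0; roots r_1 = 3, r_2 = 0


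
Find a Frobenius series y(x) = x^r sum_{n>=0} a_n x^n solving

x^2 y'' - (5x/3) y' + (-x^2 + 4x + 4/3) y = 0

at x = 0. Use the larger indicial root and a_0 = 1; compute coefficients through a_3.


Write in Frobenius form y'' + (p(x)/x) y' + (q(x)/x^2) y = 0:
  p(x) = -5/3,  q(x) = -x^2 + 4x + 4/3.
Indicial equation: r(r-1) + (-5/3) r + (4/3) = 0 -> roots r_1 = 2, r_2 = 2/3.
Take r = r_1 = 2. Let y(x) = x^r sum_{n>=0} a_n x^n with a_0 = 1.
Substitute y = x^r sum a_n x^n and match x^{r+n}. The recurrence is
  D(n) a_n + 4 a_{n-1} - 1 a_{n-2} = 0,  where D(n) = (r+n)(r+n-1) + (-5/3)(r+n) + (4/3).
  a_n = [-4 a_{n-1} + 1 a_{n-2}] / D(n).
Since the indicial polynomial factors as (r - r_1)(r - r_2), D(n) = (r_1 + n - r_1)(r_1 + n - r_2) = n(n + 4/3).
Evaluating step by step (a_0 = 1):
  n = 1: D(1) = 1(1 + 4/3) = 7/3; numerator = -4(1) = -4; a_1 = (-4)/(7/3) = -12/7
  n = 2: D(2) = 2(2 + 4/3) = 20/3; numerator = -4(-12/7) + 1(1) = 55/7; a_2 = (55/7)/(20/3) = 33/28
  n = 3: D(3) = 3(3 + 4/3) = 13; numerator = -4(33/28) + 1(-12/7) = -45/7; a_3 = (-45/7)/(13) = -45/91

r = 2; a_0 = 1; a_1 = -12/7; a_2 = 33/28; a_3 = -45/91


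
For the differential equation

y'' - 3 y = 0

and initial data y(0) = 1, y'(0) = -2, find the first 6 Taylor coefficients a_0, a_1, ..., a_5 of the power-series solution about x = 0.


Ansatz: y(x) = sum_{n>=0} a_n x^n, so y'(x) = sum_{n>=1} n a_n x^(n-1) and y''(x) = sum_{n>=2} n(n-1) a_n x^(n-2).
Substitute into P(x) y'' + Q(x) y' + R(x) y = 0 with P(x) = 1, Q(x) = 0, R(x) = -3, and match powers of x.
Initial conditions: a_0 = 1, a_1 = -2.
Setting the coefficient of each power of x to zero and solving order by order (substituting the coefficients already found):
  x^0: 2 a_2 - 3 a_0 = 0  ->  2 a_2 = 3 a_0 = 3  ->  a_2 = 3/2
  x^1: 6 a_3 - 3 a_1 = 0  ->  6 a_3 = 3 a_1 = -6  ->  a_3 = -1
  x^2: 12 a_4 - 3 a_2 = 0  ->  12 a_4 = 3 a_2 = 9/2  ->  a_4 = 3/8
  x^3: 20 a_5 - 3 a_3 = 0  ->  20 a_5 = 3 a_3 = -3  ->  a_5 = -3/20
Truncated series: y(x) = 1 - 2 x + (3/2) x^2 - x^3 + (3/8) x^4 - (3/20) x^5 + O(x^6).

a_0 = 1; a_1 = -2; a_2 = 3/2; a_3 = -1; a_4 = 3/8; a_5 = -3/20


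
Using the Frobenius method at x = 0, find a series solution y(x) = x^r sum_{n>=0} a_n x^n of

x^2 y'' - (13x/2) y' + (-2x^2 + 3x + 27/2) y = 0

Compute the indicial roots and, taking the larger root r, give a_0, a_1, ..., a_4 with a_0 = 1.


Write in Frobenius form y'' + (p(x)/x) y' + (q(x)/x^2) y = 0:
  p(x) = -13/2,  q(x) = -2x^2 + 3x + 27/2.
Indicial equation: r(r-1) + (-13/2) r + (27/2) = 0 -> roots r_1 = 9/2, r_2 = 3.
Take r = r_1 = 9/2. Let y(x) = x^r sum_{n>=0} a_n x^n with a_0 = 1.
Substitute y = x^r sum a_n x^n and match x^{r+n}. The recurrence is
  D(n) a_n + 3 a_{n-1} - 2 a_{n-2} = 0,  where D(n) = (r+n)(r+n-1) + (-13/2)(r+n) + (27/2).
  a_n = [-3 a_{n-1} + 2 a_{n-2}] / D(n).
Since the indicial polynomial factors as (r - r_1)(r - r_2), D(n) = (r_1 + n - r_1)(r_1 + n - r_2) = n(n + 3/2).
Evaluating step by step (a_0 = 1):
  n = 1: D(1) = 1(1 + 3/2) = 5/2; numerator = -3(1) = -3; a_1 = (-3)/(5/2) = -6/5
  n = 2: D(2) = 2(2 + 3/2) = 7; numerator = -3(-6/5) + 2(1) = 28/5; a_2 = (28/5)/(7) = 4/5
  n = 3: D(3) = 3(3 + 3/2) = 27/2; numerator = -3(4/5) + 2(-6/5) = -24/5; a_3 = (-24/5)/(27/2) = -16/45
  n = 4: D(4) = 4(4 + 3/2) = 22; numerator = -3(-16/45) + 2(4/5) = 8/3; a_4 = (8/3)/(22) = 4/33

r = 9/2; a_0 = 1; a_1 = -6/5; a_2 = 4/5; a_3 = -16/45; a_4 = 4/33


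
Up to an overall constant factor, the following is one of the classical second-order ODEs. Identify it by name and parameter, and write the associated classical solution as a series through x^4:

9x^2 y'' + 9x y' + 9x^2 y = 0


All three coefficients share the factor 9; dividing through by 9 gives  x^2 y'' + x y' + x^2 y = 0.
This matches the Bessel equation x^2 y'' + x y' + (x^2 - nu^2) y = 0 with nu^2 = 0, so nu = 0; the solution bounded at x = 0 is J_0(x).
Frobenius at x = 0: indicial roots ±nu; for r = nu the recurrence k(k + 2nu) c_k = -c_{k-2} gives the standard series J_nu(x) = sum_{k>=0} (-1)^k / (k! (k+nu)!) (x/2)^(2k+nu). Evaluate the first 3 terms:
  k = 0: (-1)^0 / (0! * 0! * 2^0) x^0 = 1/(1*1*1) x^0 = (1) x^0
  k = 1: (-1)^1 / (1! * 1! * 2^2) x^2 = -1/(1*1*4) x^2 = (-1/4) x^2
  k = 2: (-1)^2 / (2! * 2! * 2^4) x^4 = 1/(2*2*16) x^4 = (1/64) x^4
Hence J_0(x) = x^4/64 - x^2/4 + 1 + ....

J_0(x); series = x^4/64 - x^2/4 + 1


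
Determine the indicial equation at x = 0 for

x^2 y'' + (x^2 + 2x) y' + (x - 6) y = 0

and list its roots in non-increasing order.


Divide by x^2 to reach normal form y'' + P_1(x) y' + P_2(x) y = 0 with P_1(x) = 1 + 2/x and P_2(x) = 1/x - 6/x^2.
x = 0 is a singular point because the y'-coefficient 1 + 2/x has a pole at x = 0 and the y-coefficient 1/x - 6/x^2 has a pole at x = 0.
It is a regular singular point because x P_1(x) = p(x) = x + 2 and x^2 P_2(x) = q(x) = x - 6 are polynomials, hence analytic at x = 0.
p(0) = 2,  q(0) = -6.
Indicial equation: r(r-1) + p(0) r + q(0) = 0, i.e. r^2 + (p(0) - 1) r + q(0) = 0, i.e. r^2 + 1 r - 6 = 0.
Discriminant: (1)^2 - 4(-6) = 25, so r = (-1 ± 5)/2.
Solving: r_1 = 2, r_2 = -3.

indicial: r^2 + 1 r - 6 = 0; roots r_1 = 2, r_2 = -3


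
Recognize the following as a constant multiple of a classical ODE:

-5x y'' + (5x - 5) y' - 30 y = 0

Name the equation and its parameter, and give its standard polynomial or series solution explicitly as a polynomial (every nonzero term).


All three coefficients share the factor -5; dividing through by -5 gives  x y'' + (1 - x) y' + 6 y = 0.
This matches the Laguerre equation x y'' + (1 - x) y' + n y = 0 with n = 6; the polynomial solution is L_6(x).
With y = sum_k a_k x^k, matching x^k gives (k+1)k a_{k+1} + (k+1) a_{k+1} - k a_k + n a_k = 0, i.e. (k+1)^2 a_{k+1} = (k - n) a_k = (k - 6) a_k. The right side vanishes at k = 6, so the series terminates at degree 6.
Standard normalization L_n(0) = 1 gives a_0 = 1. Work upward with a_{k+1} = (k - 6) a_k / (k+1)^2:
  a_1 = (0 - 6)(1) / 1^2 = -6/1 = -6
  a_2 = (1 - 6)(-6) / 2^2 = 30/4 = 15/2
  a_3 = (2 - 6)(15/2) / 3^2 = -30/9 = -10/3
  a_4 = (3 - 6)(-10/3) / 4^2 = 10/16 = 5/8
  a_5 = (4 - 6)(5/8) / 5^2 = (-5/4)/25 = -1/20
  a_6 = (5 - 6)(-1/20) / 6^2 = (1/20)/36 = 1/720
Hence L_6(x) = x^6/720 - x^5/20 + 5 x^4/8 - 10 x^3/3 + 15 x^2/2 - 6 x + 1.

L_6(x); series = x^6/720 - x^5/20 + 5 x^4/8 - 10 x^3/3 + 15 x^2/2 - 6 x + 1


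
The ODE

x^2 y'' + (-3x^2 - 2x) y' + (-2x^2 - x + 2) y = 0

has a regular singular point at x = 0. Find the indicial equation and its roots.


Divide by x^2 to reach normal form y'' + P_1(x) y' + P_2(x) y = 0 with P_1(x) = -3 - 2/x and P_2(x) = -2 - 1/x + 2/x^2.
x = 0 is a singular point because the y'-coefficient -3 - 2/x has a pole at x = 0 and the y-coefficient -2 - 1/x + 2/x^2 has a pole at x = 0.
It is a regular singular point because x P_1(x) = p(x) = -3x - 2 and x^2 P_2(x) = q(x) = -2x^2 - x + 2 are polynomials, hence analytic at x = 0.
p(0) = -2,  q(0) = 2.
Indicial equation: r(r-1) + p(0) r + q(0) = 0, i.e. r^2 + (p(0) - 1) r + q(0) = 0, i.e. r^2 - 3 r + 2 = 0.
Discriminant: (-3)^2 - 4(2) = 1, so r = (3 ± 1)/2.
Solving: r_1 = 2, r_2 = 1.

indicial: r^2 - 3 r + 2 = 0; roots r_1 = 2, r_2 = 1


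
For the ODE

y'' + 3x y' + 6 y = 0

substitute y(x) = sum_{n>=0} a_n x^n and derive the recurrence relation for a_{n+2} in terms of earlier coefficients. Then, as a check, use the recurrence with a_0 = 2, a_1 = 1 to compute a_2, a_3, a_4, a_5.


Substitute y = sum_n a_n x^n.
y''(x) has coefficient (n+2)(n+1) a_{n+2} at x^n;
3 x y'(x) has coefficient 3 n a_n at x^n (shift);
6 y(x) has coefficient 6 a_n at x^n.
Matching x^n: (n+2)(n+1) a_{n+2} + (3n + 6) a_n = 0.
Thus a_{n+2} = (-3n - 6) / ((n+1)(n+2)) * a_n.

Check with a_0 = 2, a_1 = 1 (apply the recurrence for n = 0, 1, 2, 3): a_0 = 2, a_1 = 1, a_2 = -6, a_3 = -3/2, a_4 = 6, a_5 = 9/8.

a_(n+2) = (-3n - 6) / ((n+1)(n+2)) * a_n; check: a_0 = 2, a_1 = 1, a_2 = -6, a_3 = -3/2, a_4 = 6, a_5 = 9/8


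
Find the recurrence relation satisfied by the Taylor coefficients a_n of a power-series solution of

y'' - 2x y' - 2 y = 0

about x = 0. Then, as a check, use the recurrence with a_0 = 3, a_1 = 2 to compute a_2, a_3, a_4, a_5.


Substitute y = sum_n a_n x^n.
y''(x) has coefficient (n+2)(n+1) a_{n+2} at x^n;
-2 x y'(x) has coefficient -2 n a_n at x^n (shift);
-2 y(x) has coefficient -2 a_n at x^n.
Matching x^n: (n+2)(n+1) a_{n+2} + (-2n - 2) a_n = 0.
Thus a_{n+2} = (2n + 2) / ((n+1)(n+2)) * a_n.

Check with a_0 = 3, a_1 = 2 (apply the recurrence for n = 0, 1, 2, 3): a_0 = 3, a_1 = 2, a_2 = 3, a_3 = 4/3, a_4 = 3/2, a_5 = 8/15.

a_(n+2) = (2n + 2) / ((n+1)(n+2)) * a_n; check: a_0 = 3, a_1 = 2, a_2 = 3, a_3 = 4/3, a_4 = 3/2, a_5 = 8/15
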